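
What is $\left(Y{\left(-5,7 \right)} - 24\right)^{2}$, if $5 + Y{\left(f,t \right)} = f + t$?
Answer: $729$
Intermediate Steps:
$Y{\left(f,t \right)} = -5 + f + t$ ($Y{\left(f,t \right)} = -5 + \left(f + t\right) = -5 + f + t$)
$\left(Y{\left(-5,7 \right)} - 24\right)^{2} = \left(\left(-5 - 5 + 7\right) - 24\right)^{2} = \left(-3 - 24\right)^{2} = \left(-27\right)^{2} = 729$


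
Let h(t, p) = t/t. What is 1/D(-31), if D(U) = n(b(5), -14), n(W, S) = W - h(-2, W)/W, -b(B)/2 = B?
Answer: -10/99 ≈ -0.10101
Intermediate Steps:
h(t, p) = 1
b(B) = -2*B
n(W, S) = W - 1/W
D(U) = -99/10 (D(U) = -2*5 - 1/((-2*5)) = -10 - 1/(-10) = -10 - 1*(-⅒) = -10 + ⅒ = -99/10)
1/D(-31) = 1/(-99/10) = -10/99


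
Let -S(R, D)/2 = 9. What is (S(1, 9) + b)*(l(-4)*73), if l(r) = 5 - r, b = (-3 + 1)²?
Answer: -9198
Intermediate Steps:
b = 4 (b = (-2)² = 4)
S(R, D) = -18 (S(R, D) = -2*9 = -18)
(S(1, 9) + b)*(l(-4)*73) = (-18 + 4)*((5 - 1*(-4))*73) = -14*(5 + 4)*73 = -126*73 = -14*657 = -9198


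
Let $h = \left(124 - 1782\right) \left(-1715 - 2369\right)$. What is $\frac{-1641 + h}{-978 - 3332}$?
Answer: $- \frac{6769631}{4310} \approx -1570.7$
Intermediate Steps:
$h = 6771272$ ($h = \left(-1658\right) \left(-4084\right) = 6771272$)
$\frac{-1641 + h}{-978 - 3332} = \frac{-1641 + 6771272}{-978 - 3332} = \frac{6769631}{-4310} = 6769631 \left(- \frac{1}{4310}\right) = - \frac{6769631}{4310}$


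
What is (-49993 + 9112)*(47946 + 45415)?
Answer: -3816691041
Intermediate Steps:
(-49993 + 9112)*(47946 + 45415) = -40881*93361 = -3816691041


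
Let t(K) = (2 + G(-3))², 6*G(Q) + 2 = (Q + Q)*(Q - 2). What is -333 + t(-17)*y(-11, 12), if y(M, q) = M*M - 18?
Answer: 38203/9 ≈ 4244.8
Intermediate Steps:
G(Q) = -⅓ + Q*(-2 + Q)/3 (G(Q) = -⅓ + ((Q + Q)*(Q - 2))/6 = -⅓ + ((2*Q)*(-2 + Q))/6 = -⅓ + (2*Q*(-2 + Q))/6 = -⅓ + Q*(-2 + Q)/3)
y(M, q) = -18 + M² (y(M, q) = M² - 18 = -18 + M²)
t(K) = 400/9 (t(K) = (2 + (-⅓ - ⅔*(-3) + (⅓)*(-3)²))² = (2 + (-⅓ + 2 + (⅓)*9))² = (2 + (-⅓ + 2 + 3))² = (2 + 14/3)² = (20/3)² = 400/9)
-333 + t(-17)*y(-11, 12) = -333 + 400*(-18 + (-11)²)/9 = -333 + 400*(-18 + 121)/9 = -333 + (400/9)*103 = -333 + 41200/9 = 38203/9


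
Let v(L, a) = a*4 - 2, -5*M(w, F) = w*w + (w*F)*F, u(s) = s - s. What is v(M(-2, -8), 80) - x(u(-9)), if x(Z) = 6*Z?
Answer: 318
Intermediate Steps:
u(s) = 0
M(w, F) = -w²/5 - w*F²/5 (M(w, F) = -(w*w + (w*F)*F)/5 = -(w² + (F*w)*F)/5 = -(w² + w*F²)/5 = -w²/5 - w*F²/5)
v(L, a) = -2 + 4*a (v(L, a) = 4*a - 2 = -2 + 4*a)
v(M(-2, -8), 80) - x(u(-9)) = (-2 + 4*80) - 6*0 = (-2 + 320) - 1*0 = 318 + 0 = 318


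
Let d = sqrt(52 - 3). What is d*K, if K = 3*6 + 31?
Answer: 343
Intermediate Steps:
d = 7 (d = sqrt(49) = 7)
K = 49 (K = 18 + 31 = 49)
d*K = 7*49 = 343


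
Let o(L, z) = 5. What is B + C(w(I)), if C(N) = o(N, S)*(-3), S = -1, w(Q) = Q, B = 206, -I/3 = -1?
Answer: 191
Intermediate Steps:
I = 3 (I = -3*(-1) = 3)
C(N) = -15 (C(N) = 5*(-3) = -15)
B + C(w(I)) = 206 - 15 = 191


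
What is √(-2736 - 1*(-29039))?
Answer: √26303 ≈ 162.18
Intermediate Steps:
√(-2736 - 1*(-29039)) = √(-2736 + 29039) = √26303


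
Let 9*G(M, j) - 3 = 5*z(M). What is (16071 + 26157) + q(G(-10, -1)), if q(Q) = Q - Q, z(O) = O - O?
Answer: 42228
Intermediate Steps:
z(O) = 0
G(M, j) = ⅓ (G(M, j) = ⅓ + (5*0)/9 = ⅓ + (⅑)*0 = ⅓ + 0 = ⅓)
q(Q) = 0
(16071 + 26157) + q(G(-10, -1)) = (16071 + 26157) + 0 = 42228 + 0 = 42228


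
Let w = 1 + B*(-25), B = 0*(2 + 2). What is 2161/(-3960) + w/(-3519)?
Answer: -281797/516120 ≈ -0.54599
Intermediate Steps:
B = 0 (B = 0*4 = 0)
w = 1 (w = 1 + 0*(-25) = 1 + 0 = 1)
2161/(-3960) + w/(-3519) = 2161/(-3960) + 1/(-3519) = 2161*(-1/3960) + 1*(-1/3519) = -2161/3960 - 1/3519 = -281797/516120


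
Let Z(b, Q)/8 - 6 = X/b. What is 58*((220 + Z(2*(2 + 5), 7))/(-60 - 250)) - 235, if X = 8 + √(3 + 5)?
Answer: -310307/1085 - 232*√2/1085 ≈ -286.30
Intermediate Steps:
X = 8 + 2*√2 (X = 8 + √8 = 8 + 2*√2 ≈ 10.828)
Z(b, Q) = 48 + 8*(8 + 2*√2)/b (Z(b, Q) = 48 + 8*((8 + 2*√2)/b) = 48 + 8*(8 + 2*√2)/b)
58*((220 + Z(2*(2 + 5), 7))/(-60 - 250)) - 235 = 58*((220 + 16*(4 + √2 + 3*(2*(2 + 5)))/((2*(2 + 5))))/(-60 - 250)) - 235 = 58*((220 + 16*(4 + √2 + 3*(2*7))/((2*7)))/(-310)) - 235 = 58*((220 + 16*(4 + √2 + 3*14)/14)*(-1/310)) - 235 = 58*((220 + 16*(1/14)*(4 + √2 + 42))*(-1/310)) - 235 = 58*((220 + 16*(1/14)*(46 + √2))*(-1/310)) - 235 = 58*((220 + (368/7 + 8*√2/7))*(-1/310)) - 235 = 58*((1908/7 + 8*√2/7)*(-1/310)) - 235 = 58*(-954/1085 - 4*√2/1085) - 235 = (-55332/1085 - 232*√2/1085) - 235 = -310307/1085 - 232*√2/1085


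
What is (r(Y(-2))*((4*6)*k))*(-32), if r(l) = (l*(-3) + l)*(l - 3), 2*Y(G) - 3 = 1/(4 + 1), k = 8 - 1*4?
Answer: -344064/25 ≈ -13763.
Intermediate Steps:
k = 4 (k = 8 - 4 = 4)
Y(G) = 8/5 (Y(G) = 3/2 + 1/(2*(4 + 1)) = 3/2 + (½)/5 = 3/2 + (½)*(⅕) = 3/2 + ⅒ = 8/5)
r(l) = -2*l*(-3 + l) (r(l) = (-3*l + l)*(-3 + l) = (-2*l)*(-3 + l) = -2*l*(-3 + l))
(r(Y(-2))*((4*6)*k))*(-32) = ((2*(8/5)*(3 - 1*8/5))*((4*6)*4))*(-32) = ((2*(8/5)*(3 - 8/5))*(24*4))*(-32) = ((2*(8/5)*(7/5))*96)*(-32) = ((112/25)*96)*(-32) = (10752/25)*(-32) = -344064/25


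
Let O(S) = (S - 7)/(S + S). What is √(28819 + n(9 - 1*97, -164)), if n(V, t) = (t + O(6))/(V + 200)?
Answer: √813346107/168 ≈ 169.76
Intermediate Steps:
O(S) = (-7 + S)/(2*S) (O(S) = (-7 + S)/((2*S)) = (-7 + S)*(1/(2*S)) = (-7 + S)/(2*S))
n(V, t) = (-1/12 + t)/(200 + V) (n(V, t) = (t + (½)*(-7 + 6)/6)/(V + 200) = (t + (½)*(⅙)*(-1))/(200 + V) = (t - 1/12)/(200 + V) = (-1/12 + t)/(200 + V))
√(28819 + n(9 - 1*97, -164)) = √(28819 + (-1/12 - 164)/(200 + (9 - 1*97))) = √(28819 - 1969/12/(200 + (9 - 97))) = √(28819 - 1969/12/(200 - 88)) = √(28819 - 1969/12/112) = √(28819 + (1/112)*(-1969/12)) = √(28819 - 1969/1344) = √(38730767/1344) = √813346107/168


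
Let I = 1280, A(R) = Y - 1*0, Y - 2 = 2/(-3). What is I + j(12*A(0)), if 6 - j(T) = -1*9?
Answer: 1295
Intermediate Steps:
Y = 4/3 (Y = 2 + 2/(-3) = 2 + 2*(-⅓) = 2 - ⅔ = 4/3 ≈ 1.3333)
A(R) = 4/3 (A(R) = 4/3 - 1*0 = 4/3 + 0 = 4/3)
j(T) = 15 (j(T) = 6 - (-1)*9 = 6 - 1*(-9) = 6 + 9 = 15)
I + j(12*A(0)) = 1280 + 15 = 1295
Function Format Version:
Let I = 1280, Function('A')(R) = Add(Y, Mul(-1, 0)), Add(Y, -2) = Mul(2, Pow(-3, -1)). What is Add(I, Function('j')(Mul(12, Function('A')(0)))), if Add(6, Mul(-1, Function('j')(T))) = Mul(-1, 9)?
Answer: 1295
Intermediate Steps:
Y = Rational(4, 3) (Y = Add(2, Mul(2, Pow(-3, -1))) = Add(2, Mul(2, Rational(-1, 3))) = Add(2, Rational(-2, 3)) = Rational(4, 3) ≈ 1.3333)
Function('A')(R) = Rational(4, 3) (Function('A')(R) = Add(Rational(4, 3), Mul(-1, 0)) = Add(Rational(4, 3), 0) = Rational(4, 3))
Function('j')(T) = 15 (Function('j')(T) = Add(6, Mul(-1, Mul(-1, 9))) = Add(6, Mul(-1, -9)) = Add(6, 9) = 15)
Add(I, Function('j')(Mul(12, Function('A')(0)))) = Add(1280, 15) = 1295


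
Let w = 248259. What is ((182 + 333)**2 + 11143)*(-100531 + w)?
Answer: 40827291904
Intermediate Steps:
((182 + 333)**2 + 11143)*(-100531 + w) = ((182 + 333)**2 + 11143)*(-100531 + 248259) = (515**2 + 11143)*147728 = (265225 + 11143)*147728 = 276368*147728 = 40827291904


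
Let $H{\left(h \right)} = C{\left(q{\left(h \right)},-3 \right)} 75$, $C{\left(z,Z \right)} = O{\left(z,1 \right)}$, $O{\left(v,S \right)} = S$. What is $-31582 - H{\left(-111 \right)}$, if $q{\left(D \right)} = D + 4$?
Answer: $-31657$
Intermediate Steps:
$q{\left(D \right)} = 4 + D$
$C{\left(z,Z \right)} = 1$
$H{\left(h \right)} = 75$ ($H{\left(h \right)} = 1 \cdot 75 = 75$)
$-31582 - H{\left(-111 \right)} = -31582 - 75 = -31657$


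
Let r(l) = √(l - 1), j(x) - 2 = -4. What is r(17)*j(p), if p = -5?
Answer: -8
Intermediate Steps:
j(x) = -2 (j(x) = 2 - 4 = -2)
r(l) = √(-1 + l)
r(17)*j(p) = √(-1 + 17)*(-2) = √16*(-2) = 4*(-2) = -8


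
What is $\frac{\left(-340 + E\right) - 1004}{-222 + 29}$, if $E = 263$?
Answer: $\frac{1081}{193} \approx 5.601$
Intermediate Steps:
$\frac{\left(-340 + E\right) - 1004}{-222 + 29} = \frac{\left(-340 + 263\right) - 1004}{-222 + 29} = \frac{-77 - 1004}{-193} = \left(- \frac{1}{193}\right) \left(-1081\right) = \frac{1081}{193}$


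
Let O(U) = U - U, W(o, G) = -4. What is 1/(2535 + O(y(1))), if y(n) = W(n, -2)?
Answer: 1/2535 ≈ 0.00039448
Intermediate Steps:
y(n) = -4
O(U) = 0
1/(2535 + O(y(1))) = 1/(2535 + 0) = 1/2535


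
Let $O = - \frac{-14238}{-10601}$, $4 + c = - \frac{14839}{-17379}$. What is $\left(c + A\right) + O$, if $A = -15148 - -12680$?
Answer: $- \frac{455518507651}{184234779} \approx -2472.5$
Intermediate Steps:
$A = -2468$ ($A = -15148 + 12680 = -2468$)
$c = - \frac{54677}{17379}$ ($c = -4 - \frac{14839}{-17379} = -4 - - \frac{14839}{17379} = -4 + \frac{14839}{17379} = - \frac{54677}{17379} \approx -3.1462$)
$O = - \frac{14238}{10601}$ ($O = - \frac{\left(-14238\right) \left(-1\right)}{10601} = \left(-1\right) \frac{14238}{10601} = - \frac{14238}{10601} \approx -1.3431$)
$\left(c + A\right) + O = \left(- \frac{54677}{17379} - 2468\right) - \frac{14238}{10601} = - \frac{42946049}{17379} - \frac{14238}{10601} = - \frac{455518507651}{184234779}$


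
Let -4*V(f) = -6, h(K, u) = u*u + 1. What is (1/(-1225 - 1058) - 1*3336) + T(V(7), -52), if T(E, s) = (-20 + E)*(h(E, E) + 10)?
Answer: -65405675/18264 ≈ -3581.1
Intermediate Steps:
h(K, u) = 1 + u² (h(K, u) = u² + 1 = 1 + u²)
V(f) = 3/2 (V(f) = -¼*(-6) = 3/2)
T(E, s) = (-20 + E)*(11 + E²) (T(E, s) = (-20 + E)*((1 + E²) + 10) = (-20 + E)*(11 + E²))
(1/(-1225 - 1058) - 1*3336) + T(V(7), -52) = (1/(-1225 - 1058) - 1*3336) + (-220 + (3/2)³ - 20*(3/2)² + 11*(3/2)) = (1/(-2283) - 3336) + (-220 + 27/8 - 20*9/4 + 33/2) = (-1/2283 - 3336) + (-220 + 27/8 - 45 + 33/2) = -7616089/2283 - 1961/8 = -65405675/18264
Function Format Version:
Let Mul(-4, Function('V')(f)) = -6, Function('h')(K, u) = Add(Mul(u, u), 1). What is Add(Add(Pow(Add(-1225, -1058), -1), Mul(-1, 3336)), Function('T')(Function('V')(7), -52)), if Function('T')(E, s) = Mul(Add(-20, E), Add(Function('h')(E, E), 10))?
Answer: Rational(-65405675, 18264) ≈ -3581.1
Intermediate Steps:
Function('h')(K, u) = Add(1, Pow(u, 2)) (Function('h')(K, u) = Add(Pow(u, 2), 1) = Add(1, Pow(u, 2)))
Function('V')(f) = Rational(3, 2) (Function('V')(f) = Mul(Rational(-1, 4), -6) = Rational(3, 2))
Function('T')(E, s) = Mul(Add(-20, E), Add(11, Pow(E, 2))) (Function('T')(E, s) = Mul(Add(-20, E), Add(Add(1, Pow(E, 2)), 10)) = Mul(Add(-20, E), Add(11, Pow(E, 2))))
Add(Add(Pow(Add(-1225, -1058), -1), Mul(-1, 3336)), Function('T')(Function('V')(7), -52)) = Add(Add(Pow(Add(-1225, -1058), -1), Mul(-1, 3336)), Add(-220, Pow(Rational(3, 2), 3), Mul(-20, Pow(Rational(3, 2), 2)), Mul(11, Rational(3, 2)))) = Add(Add(Pow(-2283, -1), -3336), Add(-220, Rational(27, 8), Mul(-20, Rational(9, 4)), Rational(33, 2))) = Add(Add(Rational(-1, 2283), -3336), Add(-220, Rational(27, 8), -45, Rational(33, 2))) = Add(Rational(-7616089, 2283), Rational(-1961, 8)) = Rational(-65405675, 18264)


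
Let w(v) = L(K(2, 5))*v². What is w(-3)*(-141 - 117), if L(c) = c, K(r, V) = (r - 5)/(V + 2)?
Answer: 6966/7 ≈ 995.14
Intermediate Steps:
K(r, V) = (-5 + r)/(2 + V)
w(v) = -3*v²/7 (w(v) = ((-5 + 2)/(2 + 5))*v² = (-3/7)*v² = ((⅐)*(-3))*v² = -3*v²/7)
w(-3)*(-141 - 117) = (-3/7*(-3)²)*(-141 - 117) = -3/7*9*(-258) = -27/7*(-258) = 6966/7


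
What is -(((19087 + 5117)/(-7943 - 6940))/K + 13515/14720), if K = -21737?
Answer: -291507857863/317472884608 ≈ -0.91821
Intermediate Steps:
-(((19087 + 5117)/(-7943 - 6940))/K + 13515/14720) = -(((19087 + 5117)/(-7943 - 6940))/(-21737) + 13515/14720) = -((24204/(-14883))*(-1/21737) + 13515*(1/14720)) = -((24204*(-1/14883))*(-1/21737) + 2703/2944) = -(-8068/4961*(-1/21737) + 2703/2944) = -(8068/107837257 + 2703/2944) = -1*291507857863/317472884608 = -291507857863/317472884608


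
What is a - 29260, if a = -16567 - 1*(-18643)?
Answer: -27184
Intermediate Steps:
a = 2076 (a = -16567 + 18643 = 2076)
a - 29260 = 2076 - 29260 = -27184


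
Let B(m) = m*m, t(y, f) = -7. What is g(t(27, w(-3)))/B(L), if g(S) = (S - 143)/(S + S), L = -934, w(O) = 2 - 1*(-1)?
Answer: 75/6106492 ≈ 1.2282e-5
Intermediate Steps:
w(O) = 3 (w(O) = 2 + 1 = 3)
g(S) = (-143 + S)/(2*S) (g(S) = (-143 + S)/((2*S)) = (-143 + S)*(1/(2*S)) = (-143 + S)/(2*S))
B(m) = m²
g(t(27, w(-3)))/B(L) = ((½)*(-143 - 7)/(-7))/((-934)²) = ((½)*(-⅐)*(-150))/872356 = (75/7)*(1/872356) = 75/6106492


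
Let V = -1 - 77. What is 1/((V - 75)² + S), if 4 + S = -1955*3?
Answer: 1/17540 ≈ 5.7013e-5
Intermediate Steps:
S = -5869 (S = -4 - 1955*3 = -4 - 5865 = -5869)
V = -78
1/((V - 75)² + S) = 1/((-78 - 75)² - 5869) = 1/((-153)² - 5869) = 1/(23409 - 5869) = 1/17540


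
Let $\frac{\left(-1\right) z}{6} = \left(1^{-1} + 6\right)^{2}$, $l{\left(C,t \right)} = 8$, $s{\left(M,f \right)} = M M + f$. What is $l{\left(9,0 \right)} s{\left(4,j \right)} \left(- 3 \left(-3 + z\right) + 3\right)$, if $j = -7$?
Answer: $64368$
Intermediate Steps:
$s{\left(M,f \right)} = f + M^{2}$ ($s{\left(M,f \right)} = M^{2} + f = f + M^{2}$)
$z = -294$ ($z = - 6 \left(1^{-1} + 6\right)^{2} = - 6 \left(1 + 6\right)^{2} = - 6 \cdot 7^{2} = \left(-6\right) 49 = -294$)
$l{\left(9,0 \right)} s{\left(4,j \right)} \left(- 3 \left(-3 + z\right) + 3\right) = 8 \left(-7 + 4^{2}\right) \left(- 3 \left(-3 - 294\right) + 3\right) = 8 \left(-7 + 16\right) \left(\left(-3\right) \left(-297\right) + 3\right) = 8 \cdot 9 \left(891 + 3\right) = 8 \cdot 9 \cdot 894 = 8 \cdot 8046 = 64368$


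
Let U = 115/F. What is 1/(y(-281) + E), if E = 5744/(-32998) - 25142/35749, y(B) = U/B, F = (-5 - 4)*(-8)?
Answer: -1704756271176/1505380968731 ≈ -1.1324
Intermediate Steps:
F = 72 (F = -9*(-8) = 72)
U = 115/72 ≈ 1.5972
y(B) = 115/(72*B)
E = -73926998/84260393 (E = 5744*(-1/32998) - 25142*1/35749 = -2872/16499 - 25142/35749 = -73926998/84260393 ≈ -0.87736)
1/(y(-281) + E) = 1/((115/72)/(-281) - 73926998/84260393) = 1/((115/72)*(-1/281) - 73926998/84260393) = 1/(-115/20232 - 73926998/84260393) = 1/(-1505380968731/1704756271176) = -1704756271176/1505380968731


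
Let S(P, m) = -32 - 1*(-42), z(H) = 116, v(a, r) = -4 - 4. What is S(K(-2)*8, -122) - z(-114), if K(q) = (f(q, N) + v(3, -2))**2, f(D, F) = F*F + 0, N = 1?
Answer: -106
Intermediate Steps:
v(a, r) = -8
f(D, F) = F**2 (f(D, F) = F**2 + 0 = F**2)
K(q) = 49 (K(q) = (1**2 - 8)**2 = (1 - 8)**2 = (-7)**2 = 49)
S(P, m) = 10 (S(P, m) = -32 + 42 = 10)
S(K(-2)*8, -122) - z(-114) = 10 - 1*116 = 10 - 116 = -106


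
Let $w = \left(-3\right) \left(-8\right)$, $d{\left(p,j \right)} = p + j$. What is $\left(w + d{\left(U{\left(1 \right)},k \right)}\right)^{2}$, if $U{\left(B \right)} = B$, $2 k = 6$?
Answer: $784$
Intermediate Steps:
$k = 3$ ($k = \frac{1}{2} \cdot 6 = 3$)
$d{\left(p,j \right)} = j + p$
$w = 24$
$\left(w + d{\left(U{\left(1 \right)},k \right)}\right)^{2} = \left(24 + \left(3 + 1\right)\right)^{2} = \left(24 + 4\right)^{2} = 28^{2} = 784$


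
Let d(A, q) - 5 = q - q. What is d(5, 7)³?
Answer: 125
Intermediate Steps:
d(A, q) = 5 (d(A, q) = 5 + (q - q) = 5 + 0 = 5)
d(5, 7)³ = 5³ = 125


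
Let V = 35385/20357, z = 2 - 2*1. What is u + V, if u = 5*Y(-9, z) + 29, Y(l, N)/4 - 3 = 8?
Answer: 5104278/20357 ≈ 250.74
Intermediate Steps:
z = 0 (z = 2 - 2 = 0)
Y(l, N) = 44 (Y(l, N) = 12 + 4*8 = 12 + 32 = 44)
V = 35385/20357 (V = 35385*(1/20357) = 35385/20357 ≈ 1.7382)
u = 249 (u = 5*44 + 29 = 220 + 29 = 249)
u + V = 249 + 35385/20357 = 5104278/20357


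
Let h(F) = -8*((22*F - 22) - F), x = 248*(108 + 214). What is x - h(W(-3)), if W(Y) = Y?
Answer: 79176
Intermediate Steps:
x = 79856 (x = 248*322 = 79856)
h(F) = 176 - 168*F (h(F) = -8*((-22 + 22*F) - F) = -8*(-22 + 21*F) = 176 - 168*F)
x - h(W(-3)) = 79856 - (176 - 168*(-3)) = 79856 - (176 + 504) = 79856 - 1*680 = 79856 - 680 = 79176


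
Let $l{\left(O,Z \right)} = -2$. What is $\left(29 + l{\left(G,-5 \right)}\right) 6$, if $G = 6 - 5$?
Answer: $162$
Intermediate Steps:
$G = 1$ ($G = 6 - 5 = 1$)
$\left(29 + l{\left(G,-5 \right)}\right) 6 = \left(29 - 2\right) 6 = 27 \cdot 6 = 162$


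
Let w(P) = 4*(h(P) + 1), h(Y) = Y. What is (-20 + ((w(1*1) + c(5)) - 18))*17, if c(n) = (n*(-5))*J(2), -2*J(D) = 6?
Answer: 765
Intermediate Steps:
J(D) = -3 (J(D) = -½*6 = -3)
w(P) = 4 + 4*P (w(P) = 4*(P + 1) = 4*(1 + P) = 4 + 4*P)
c(n) = 15*n (c(n) = (n*(-5))*(-3) = -5*n*(-3) = 15*n)
(-20 + ((w(1*1) + c(5)) - 18))*17 = (-20 + (((4 + 4*(1*1)) + 15*5) - 18))*17 = (-20 + (((4 + 4*1) + 75) - 18))*17 = (-20 + (((4 + 4) + 75) - 18))*17 = (-20 + ((8 + 75) - 18))*17 = (-20 + (83 - 18))*17 = (-20 + 65)*17 = 45*17 = 765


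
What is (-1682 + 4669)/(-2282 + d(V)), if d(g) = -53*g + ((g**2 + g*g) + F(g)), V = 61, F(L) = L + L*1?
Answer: 2987/2049 ≈ 1.4578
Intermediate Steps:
F(L) = 2*L (F(L) = L + L = 2*L)
d(g) = -51*g + 2*g**2 (d(g) = -53*g + ((g**2 + g*g) + 2*g) = -53*g + ((g**2 + g**2) + 2*g) = -53*g + (2*g**2 + 2*g) = -53*g + (2*g + 2*g**2) = -51*g + 2*g**2)
(-1682 + 4669)/(-2282 + d(V)) = (-1682 + 4669)/(-2282 + 61*(-51 + 2*61)) = 2987/(-2282 + 61*(-51 + 122)) = 2987/(-2282 + 61*71) = 2987/(-2282 + 4331) = 2987/2049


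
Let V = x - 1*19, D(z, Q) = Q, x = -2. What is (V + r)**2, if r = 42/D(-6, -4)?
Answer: 3969/4 ≈ 992.25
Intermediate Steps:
V = -21 (V = -2 - 1*19 = -2 - 19 = -21)
r = -21/2 (r = 42/(-4) = 42*(-1/4) = -21/2 ≈ -10.500)
(V + r)**2 = (-21 - 21/2)**2 = (-63/2)**2 = 3969/4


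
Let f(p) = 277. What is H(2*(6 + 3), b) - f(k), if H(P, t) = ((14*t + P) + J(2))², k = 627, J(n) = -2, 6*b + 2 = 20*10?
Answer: 228207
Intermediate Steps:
b = 33 (b = -⅓ + (20*10)/6 = -⅓ + (⅙)*200 = -⅓ + 100/3 = 33)
H(P, t) = (-2 + P + 14*t)² (H(P, t) = ((14*t + P) - 2)² = ((P + 14*t) - 2)² = (-2 + P + 14*t)²)
H(2*(6 + 3), b) - f(k) = (-2 + 2*(6 + 3) + 14*33)² - 1*277 = (-2 + 2*9 + 462)² - 277 = (-2 + 18 + 462)² - 277 = 478² - 277 = 228484 - 277 = 228207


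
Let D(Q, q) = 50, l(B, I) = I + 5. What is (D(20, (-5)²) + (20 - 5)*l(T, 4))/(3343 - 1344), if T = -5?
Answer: 185/1999 ≈ 0.092546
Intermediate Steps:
l(B, I) = 5 + I
(D(20, (-5)²) + (20 - 5)*l(T, 4))/(3343 - 1344) = (50 + (20 - 5)*(5 + 4))/(3343 - 1344) = (50 + 15*9)/1999 = (50 + 135)*(1/1999) = 185*(1/1999) = 185/1999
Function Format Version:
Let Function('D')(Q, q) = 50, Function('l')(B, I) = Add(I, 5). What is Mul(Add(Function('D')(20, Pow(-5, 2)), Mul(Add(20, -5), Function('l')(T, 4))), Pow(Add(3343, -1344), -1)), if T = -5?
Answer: Rational(185, 1999) ≈ 0.092546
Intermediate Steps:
Function('l')(B, I) = Add(5, I)
Mul(Add(Function('D')(20, Pow(-5, 2)), Mul(Add(20, -5), Function('l')(T, 4))), Pow(Add(3343, -1344), -1)) = Mul(Add(50, Mul(Add(20, -5), Add(5, 4))), Pow(Add(3343, -1344), -1)) = Mul(Add(50, Mul(15, 9)), Pow(1999, -1)) = Mul(Add(50, 135), Rational(1, 1999)) = Mul(185, Rational(1, 1999)) = Rational(185, 1999)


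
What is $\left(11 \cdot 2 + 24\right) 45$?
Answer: $2070$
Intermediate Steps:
$\left(11 \cdot 2 + 24\right) 45 = \left(22 + 24\right) 45 = 46 \cdot 45 = 2070$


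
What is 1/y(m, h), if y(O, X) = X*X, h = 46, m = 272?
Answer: 1/2116 ≈ 0.00047259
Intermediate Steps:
y(O, X) = X**2
1/y(m, h) = 1/(46**2) = 1/2116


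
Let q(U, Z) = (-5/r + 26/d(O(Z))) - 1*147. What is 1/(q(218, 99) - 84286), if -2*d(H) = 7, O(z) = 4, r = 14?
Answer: -14/1182171 ≈ -1.1843e-5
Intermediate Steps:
d(H) = -7/2 (d(H) = -½*7 = -7/2)
q(U, Z) = -2167/14 (q(U, Z) = (-5/14 + 26/(-7/2)) - 1*147 = (-5*1/14 + 26*(-2/7)) - 147 = (-5/14 - 52/7) - 147 = -109/14 - 147 = -2167/14)
1/(q(218, 99) - 84286) = 1/(-2167/14 - 84286) = 1/(-1182171/14) = -14/1182171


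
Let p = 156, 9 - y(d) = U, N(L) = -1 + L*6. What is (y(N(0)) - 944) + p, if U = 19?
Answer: -798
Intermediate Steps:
N(L) = -1 + 6*L
y(d) = -10 (y(d) = 9 - 1*19 = 9 - 19 = -10)
(y(N(0)) - 944) + p = (-10 - 944) + 156 = -954 + 156 = -798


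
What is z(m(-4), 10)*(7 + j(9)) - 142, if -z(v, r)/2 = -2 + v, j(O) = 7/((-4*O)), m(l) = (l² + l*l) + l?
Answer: -4463/9 ≈ -495.89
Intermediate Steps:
m(l) = l + 2*l² (m(l) = (l² + l²) + l = 2*l² + l = l + 2*l²)
j(O) = -7/(4*O) (j(O) = 7*(-1/(4*O)) = -7/(4*O))
z(v, r) = 4 - 2*v (z(v, r) = -2*(-2 + v) = 4 - 2*v)
z(m(-4), 10)*(7 + j(9)) - 142 = (4 - (-8)*(1 + 2*(-4)))*(7 - 7/4/9) - 142 = (4 - (-8)*(1 - 8))*(7 - 7/4*⅑) - 142 = (4 - (-8)*(-7))*(7 - 7/36) - 142 = (4 - 2*28)*(245/36) - 142 = (4 - 56)*(245/36) - 142 = -52*245/36 - 142 = -3185/9 - 142 = -4463/9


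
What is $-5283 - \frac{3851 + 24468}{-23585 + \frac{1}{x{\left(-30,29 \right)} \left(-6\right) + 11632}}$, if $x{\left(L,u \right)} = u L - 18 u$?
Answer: $- \frac{2489431574941}{471322639} \approx -5281.8$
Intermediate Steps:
$x{\left(L,u \right)} = - 18 u + L u$ ($x{\left(L,u \right)} = L u - 18 u = - 18 u + L u$)
$-5283 - \frac{3851 + 24468}{-23585 + \frac{1}{x{\left(-30,29 \right)} \left(-6\right) + 11632}} = -5283 - \frac{3851 + 24468}{-23585 + \frac{1}{29 \left(-18 - 30\right) \left(-6\right) + 11632}} = -5283 - \frac{28319}{-23585 + \frac{1}{29 \left(-48\right) \left(-6\right) + 11632}} = -5283 - \frac{28319}{-23585 + \frac{1}{\left(-1392\right) \left(-6\right) + 11632}} = -5283 - \frac{28319}{-23585 + \frac{1}{8352 + 11632}} = -5283 - \frac{28319}{-23585 + \frac{1}{19984}} = -5283 - \frac{28319}{- \frac{471322639}{19984}} = -5283 - 28319 \left(- \frac{19984}{471322639}\right) = -5283 - - \frac{565926896}{471322639} = -5283 + \frac{565926896}{471322639} = - \frac{2489431574941}{471322639}$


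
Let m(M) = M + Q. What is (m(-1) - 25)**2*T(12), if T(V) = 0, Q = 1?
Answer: 0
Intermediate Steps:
m(M) = 1 + M (m(M) = M + 1 = 1 + M)
(m(-1) - 25)**2*T(12) = ((1 - 1) - 25)**2*0 = (0 - 25)**2*0 = (-25)**2*0 = 625*0 = 0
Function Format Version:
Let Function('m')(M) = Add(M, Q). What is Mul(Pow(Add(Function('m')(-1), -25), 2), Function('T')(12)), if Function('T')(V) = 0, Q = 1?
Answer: 0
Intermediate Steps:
Function('m')(M) = Add(1, M) (Function('m')(M) = Add(M, 1) = Add(1, M))
Mul(Pow(Add(Function('m')(-1), -25), 2), Function('T')(12)) = Mul(Pow(Add(Add(1, -1), -25), 2), 0) = Mul(Pow(Add(0, -25), 2), 0) = Mul(Pow(-25, 2), 0) = Mul(625, 0) = 0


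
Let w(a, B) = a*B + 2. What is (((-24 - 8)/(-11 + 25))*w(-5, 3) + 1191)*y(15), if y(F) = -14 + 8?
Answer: -51270/7 ≈ -7324.3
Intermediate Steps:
w(a, B) = 2 + B*a (w(a, B) = B*a + 2 = 2 + B*a)
y(F) = -6
(((-24 - 8)/(-11 + 25))*w(-5, 3) + 1191)*y(15) = (((-24 - 8)/(-11 + 25))*(2 + 3*(-5)) + 1191)*(-6) = ((-32/14)*(2 - 15) + 1191)*(-6) = (-32*1/14*(-13) + 1191)*(-6) = (-16/7*(-13) + 1191)*(-6) = (208/7 + 1191)*(-6) = (8545/7)*(-6) = -51270/7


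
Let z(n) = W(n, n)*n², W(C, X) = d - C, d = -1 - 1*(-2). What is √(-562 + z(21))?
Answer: I*√9382 ≈ 96.861*I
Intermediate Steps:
d = 1 (d = -1 + 2 = 1)
W(C, X) = 1 - C
z(n) = n²*(1 - n) (z(n) = (1 - n)*n² = n²*(1 - n))
√(-562 + z(21)) = √(-562 + 21²*(1 - 1*21)) = √(-562 + 441*(1 - 21)) = √(-562 + 441*(-20)) = √(-562 - 8820) = √(-9382) = I*√9382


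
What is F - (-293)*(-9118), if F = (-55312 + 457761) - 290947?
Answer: -2560072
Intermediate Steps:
F = 111502 (F = 402449 - 290947 = 111502)
F - (-293)*(-9118) = 111502 - (-293)*(-9118) = 111502 - 1*2671574 = 111502 - 2671574 = -2560072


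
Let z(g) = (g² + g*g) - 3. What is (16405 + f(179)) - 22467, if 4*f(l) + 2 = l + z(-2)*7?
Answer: -6009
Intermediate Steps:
z(g) = -3 + 2*g² (z(g) = (g² + g²) - 3 = 2*g² - 3 = -3 + 2*g²)
f(l) = 33/4 + l/4 (f(l) = -½ + (l + (-3 + 2*(-2)²)*7)/4 = -½ + (l + (-3 + 2*4)*7)/4 = -½ + (l + (-3 + 8)*7)/4 = -½ + (l + 5*7)/4 = -½ + (l + 35)/4 = -½ + (35 + l)/4 = -½ + (35/4 + l/4) = 33/4 + l/4)
(16405 + f(179)) - 22467 = (16405 + (33/4 + (¼)*179)) - 22467 = (16405 + (33/4 + 179/4)) - 22467 = (16405 + 53) - 22467 = 16458 - 22467 = -6009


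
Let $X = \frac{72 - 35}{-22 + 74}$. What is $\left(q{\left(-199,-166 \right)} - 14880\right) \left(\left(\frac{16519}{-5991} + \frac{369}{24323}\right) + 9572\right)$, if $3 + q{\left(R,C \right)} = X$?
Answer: $- \frac{539557561764683101}{3788696418} \approx -1.4241 \cdot 10^{8}$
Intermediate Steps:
$X = \frac{37}{52} \approx 0.71154$
$q{\left(R,C \right)} = - \frac{119}{52}$ ($q{\left(R,C \right)} = -3 + \frac{37}{52} = - \frac{119}{52}$)
$\left(q{\left(-199,-166 \right)} - 14880\right) \left(\left(\frac{16519}{-5991} + \frac{369}{24323}\right) + 9572\right) = \left(- \frac{119}{52} - 14880\right) \left(\left(\frac{16519}{-5991} + \frac{369}{24323}\right) + 9572\right) = - \frac{773879 \left(\left(16519 \left(- \frac{1}{5991}\right) + 369 \cdot \frac{1}{24323}\right) + 9572\right)}{52} = - \frac{773879 \left(\left(- \frac{16519}{5991} + \frac{369}{24323}\right) + 9572\right)}{52} = - \frac{773879 \left(- \frac{399580958}{145719093} + 9572\right)}{52} = \left(- \frac{773879}{52}\right) \frac{1394423577238}{145719093} = - \frac{539557561764683101}{3788696418}$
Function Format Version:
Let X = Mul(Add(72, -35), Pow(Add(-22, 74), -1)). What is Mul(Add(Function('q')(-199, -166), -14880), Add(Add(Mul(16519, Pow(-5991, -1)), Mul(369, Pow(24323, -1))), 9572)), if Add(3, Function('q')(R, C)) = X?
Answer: Rational(-539557561764683101, 3788696418) ≈ -1.4241e+8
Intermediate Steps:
X = Rational(37, 52) (X = Mul(37, Pow(52, -1)) = Mul(37, Rational(1, 52)) = Rational(37, 52) ≈ 0.71154)
Function('q')(R, C) = Rational(-119, 52) (Function('q')(R, C) = Add(-3, Rational(37, 52)) = Rational(-119, 52))
Mul(Add(Function('q')(-199, -166), -14880), Add(Add(Mul(16519, Pow(-5991, -1)), Mul(369, Pow(24323, -1))), 9572)) = Mul(Add(Rational(-119, 52), -14880), Add(Add(Mul(16519, Pow(-5991, -1)), Mul(369, Pow(24323, -1))), 9572)) = Mul(Rational(-773879, 52), Add(Add(Mul(16519, Rational(-1, 5991)), Mul(369, Rational(1, 24323))), 9572)) = Mul(Rational(-773879, 52), Add(Add(Rational(-16519, 5991), Rational(369, 24323)), 9572)) = Mul(Rational(-773879, 52), Add(Rational(-399580958, 145719093), 9572)) = Mul(Rational(-773879, 52), Rational(1394423577238, 145719093)) = Rational(-539557561764683101, 3788696418)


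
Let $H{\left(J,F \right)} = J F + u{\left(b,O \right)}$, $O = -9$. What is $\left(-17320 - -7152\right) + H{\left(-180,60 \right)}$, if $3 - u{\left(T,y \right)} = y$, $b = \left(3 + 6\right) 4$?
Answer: $-20956$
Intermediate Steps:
$b = 36$ ($b = 9 \cdot 4 = 36$)
$u{\left(T,y \right)} = 3 - y$
$H{\left(J,F \right)} = 12 + F J$ ($H{\left(J,F \right)} = J F + \left(3 - -9\right) = F J + \left(3 + 9\right) = F J + 12 = 12 + F J$)
$\left(-17320 - -7152\right) + H{\left(-180,60 \right)} = \left(-17320 - -7152\right) + \left(12 + 60 \left(-180\right)\right) = \left(-17320 + 7152\right) + \left(12 - 10800\right) = -10168 - 10788 = -20956$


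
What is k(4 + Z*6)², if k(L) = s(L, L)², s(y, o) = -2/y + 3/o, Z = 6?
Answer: 1/2560000 ≈ 3.9062e-7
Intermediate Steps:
k(L) = L⁻² (k(L) = (-2/L + 3/L)² = (1/L)² = L⁻²)
k(4 + Z*6)² = ((4 + 6*6)⁻²)² = ((4 + 36)⁻²)² = (40⁻²)² = (1/1600)² = 1/2560000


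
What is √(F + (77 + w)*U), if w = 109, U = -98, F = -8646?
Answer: 3*I*√2986 ≈ 163.93*I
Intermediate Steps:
√(F + (77 + w)*U) = √(-8646 + (77 + 109)*(-98)) = √(-8646 + 186*(-98)) = √(-8646 - 18228) = √(-26874) = 3*I*√2986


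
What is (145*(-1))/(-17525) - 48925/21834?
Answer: -170848939/76528170 ≈ -2.2325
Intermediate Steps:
(145*(-1))/(-17525) - 48925/21834 = -145*(-1/17525) - 48925*1/21834 = 29/3505 - 48925/21834 = -170848939/76528170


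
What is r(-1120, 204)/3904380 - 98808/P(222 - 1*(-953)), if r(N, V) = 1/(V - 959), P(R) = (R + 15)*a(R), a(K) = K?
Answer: -5825338111469/82435419958500 ≈ -0.070665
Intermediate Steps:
P(R) = R*(15 + R) (P(R) = (R + 15)*R = (15 + R)*R = R*(15 + R))
r(N, V) = 1/(-959 + V)
r(-1120, 204)/3904380 - 98808/P(222 - 1*(-953)) = 1/((-959 + 204)*3904380) - 98808*1/((15 + (222 - 1*(-953)))*(222 - 1*(-953))) = (1/3904380)/(-755) - 98808*1/((15 + (222 + 953))*(222 + 953)) = -1/755*1/3904380 - 98808*1/(1175*(15 + 1175)) = -1/2947806900 - 98808/(1175*1190) = -1/2947806900 - 98808/1398250 = -1/2947806900 - 98808*1/1398250 = -1/2947806900 - 49404/699125 = -5825338111469/82435419958500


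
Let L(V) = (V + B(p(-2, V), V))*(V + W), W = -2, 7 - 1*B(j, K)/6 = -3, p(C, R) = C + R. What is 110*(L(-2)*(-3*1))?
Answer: 76560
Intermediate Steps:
B(j, K) = 60 (B(j, K) = 42 - 6*(-3) = 42 + 18 = 60)
L(V) = (-2 + V)*(60 + V) (L(V) = (V + 60)*(V - 2) = (60 + V)*(-2 + V) = (-2 + V)*(60 + V))
110*(L(-2)*(-3*1)) = 110*((-120 + (-2)² + 58*(-2))*(-3*1)) = 110*((-120 + 4 - 116)*(-3)) = 110*(-232*(-3)) = 110*696 = 76560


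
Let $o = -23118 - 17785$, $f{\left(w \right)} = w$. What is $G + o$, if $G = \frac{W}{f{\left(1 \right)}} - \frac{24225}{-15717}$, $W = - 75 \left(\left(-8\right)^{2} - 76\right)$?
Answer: $- \frac{209567642}{5239} \approx -40001.0$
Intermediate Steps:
$W = 900$ ($W = - 75 \left(64 - 76\right) = \left(-75\right) \left(-12\right) = 900$)
$o = -40903$
$G = \frac{4723175}{5239}$ ($G = \frac{900}{1} - \frac{24225}{-15717} = 900 \cdot 1 - - \frac{8075}{5239} = 900 + \frac{8075}{5239} = \frac{4723175}{5239} \approx 901.54$)
$G + o = \frac{4723175}{5239} - 40903 = - \frac{209567642}{5239}$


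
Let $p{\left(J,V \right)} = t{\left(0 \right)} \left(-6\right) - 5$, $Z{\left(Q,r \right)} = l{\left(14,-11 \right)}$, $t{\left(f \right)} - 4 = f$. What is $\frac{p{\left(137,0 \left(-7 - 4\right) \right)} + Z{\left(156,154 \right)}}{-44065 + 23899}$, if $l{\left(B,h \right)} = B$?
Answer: $\frac{5}{6722} \approx 0.00074383$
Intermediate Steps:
$t{\left(f \right)} = 4 + f$
$Z{\left(Q,r \right)} = 14$
$p{\left(J,V \right)} = -29$ ($p{\left(J,V \right)} = \left(4 + 0\right) \left(-6\right) - 5 = 4 \left(-6\right) - 5 = -24 - 5 = -29$)
$\frac{p{\left(137,0 \left(-7 - 4\right) \right)} + Z{\left(156,154 \right)}}{-44065 + 23899} = \frac{-29 + 14}{-44065 + 23899} = - \frac{15}{-20166} = \left(-15\right) \left(- \frac{1}{20166}\right) = \frac{5}{6722}$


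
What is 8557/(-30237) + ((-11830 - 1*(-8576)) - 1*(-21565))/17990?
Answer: 399729277/543963630 ≈ 0.73485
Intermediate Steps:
8557/(-30237) + ((-11830 - 1*(-8576)) - 1*(-21565))/17990 = 8557*(-1/30237) + ((-11830 + 8576) + 21565)*(1/17990) = -8557/30237 + (-3254 + 21565)*(1/17990) = -8557/30237 + 18311*(1/17990) = -8557/30237 + 18311/17990 = 399729277/543963630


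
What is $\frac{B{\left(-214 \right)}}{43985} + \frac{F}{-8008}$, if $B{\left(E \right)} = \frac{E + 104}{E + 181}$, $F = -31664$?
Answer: $\frac{104457580}{26417391} \approx 3.9541$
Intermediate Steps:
$B{\left(E \right)} = \frac{104 + E}{181 + E}$
$\frac{B{\left(-214 \right)}}{43985} + \frac{F}{-8008} = \frac{\frac{1}{181 - 214} \left(104 - 214\right)}{43985} - \frac{31664}{-8008} = \frac{1}{-33} \left(-110\right) \frac{1}{43985} - - \frac{3958}{1001} = \left(- \frac{1}{33}\right) \left(-110\right) \frac{1}{43985} + \frac{3958}{1001} = \frac{10}{3} \cdot \frac{1}{43985} + \frac{3958}{1001} = \frac{2}{26391} + \frac{3958}{1001} = \frac{104457580}{26417391}$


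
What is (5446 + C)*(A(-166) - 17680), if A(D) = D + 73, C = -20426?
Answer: 266239540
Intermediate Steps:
A(D) = 73 + D
(5446 + C)*(A(-166) - 17680) = (5446 - 20426)*((73 - 166) - 17680) = -14980*(-93 - 17680) = -14980*(-17773) = 266239540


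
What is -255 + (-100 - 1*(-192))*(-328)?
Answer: -30431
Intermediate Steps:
-255 + (-100 - 1*(-192))*(-328) = -255 + (-100 + 192)*(-328) = -255 + 92*(-328) = -255 - 30176 = -30431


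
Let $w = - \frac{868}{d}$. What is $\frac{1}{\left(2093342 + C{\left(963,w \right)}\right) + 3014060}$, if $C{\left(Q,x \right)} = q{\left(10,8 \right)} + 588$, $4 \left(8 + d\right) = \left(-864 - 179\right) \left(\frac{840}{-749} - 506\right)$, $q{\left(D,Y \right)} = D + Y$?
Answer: $\frac{1}{5108008} \approx 1.9577 \cdot 10^{-7}$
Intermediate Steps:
$d = \frac{28295921}{214}$ ($d = -8 + \frac{\left(-864 - 179\right) \left(\frac{840}{-749} - 506\right)}{4} = -8 + \frac{\left(-1043\right) \left(840 \left(- \frac{1}{749}\right) - 506\right)}{4} = -8 + \frac{\left(-1043\right) \left(- \frac{120}{107} - 506\right)}{4} = -8 + \frac{\left(-1043\right) \left(- \frac{54262}{107}\right)}{4} = -8 + \frac{1}{4} \cdot \frac{56595266}{107} = -8 + \frac{28297633}{214} = \frac{28295921}{214} \approx 1.3222 \cdot 10^{5}$)
$w = - \frac{185752}{28295921}$ ($w = - \frac{868}{\frac{28295921}{214}} = \left(-868\right) \frac{214}{28295921} = - \frac{185752}{28295921} \approx -0.0065646$)
$C{\left(Q,x \right)} = 606$ ($C{\left(Q,x \right)} = \left(10 + 8\right) + 588 = 18 + 588 = 606$)
$\frac{1}{\left(2093342 + C{\left(963,w \right)}\right) + 3014060} = \frac{1}{\left(2093342 + 606\right) + 3014060} = \frac{1}{2093948 + 3014060} = \frac{1}{5108008}$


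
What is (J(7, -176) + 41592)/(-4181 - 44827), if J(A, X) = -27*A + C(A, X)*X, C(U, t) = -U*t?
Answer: 175429/49008 ≈ 3.5796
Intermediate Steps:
C(U, t) = -U*t
J(A, X) = -27*A - A*X² (J(A, X) = -27*A + (-A*X)*X = -27*A - A*X²)
(J(7, -176) + 41592)/(-4181 - 44827) = (7*(-27 - 1*(-176)²) + 41592)/(-4181 - 44827) = (7*(-27 - 1*30976) + 41592)/(-49008) = (7*(-27 - 30976) + 41592)*(-1/49008) = (7*(-31003) + 41592)*(-1/49008) = (-217021 + 41592)*(-1/49008) = -175429*(-1/49008) = 175429/49008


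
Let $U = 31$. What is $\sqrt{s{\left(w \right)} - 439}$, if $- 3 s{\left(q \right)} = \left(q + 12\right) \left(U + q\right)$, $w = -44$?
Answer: $\frac{i \sqrt{5199}}{3} \approx 24.035 i$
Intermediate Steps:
$s{\left(q \right)} = - \frac{\left(12 + q\right) \left(31 + q\right)}{3}$ ($s{\left(q \right)} = - \frac{\left(q + 12\right) \left(31 + q\right)}{3} = - \frac{\left(12 + q\right) \left(31 + q\right)}{3}$)
$\sqrt{s{\left(w \right)} - 439} = \sqrt{\left(-124 - - \frac{1892}{3} - \frac{\left(-44\right)^{2}}{3}\right) - 439} = \sqrt{\left(-124 + \frac{1892}{3} - \frac{1936}{3}\right) - 439} = \sqrt{- \frac{416}{3} - 439} = \sqrt{- \frac{1733}{3}} = \frac{i \sqrt{5199}}{3}$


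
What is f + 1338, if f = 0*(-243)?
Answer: 1338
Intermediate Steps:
f = 0
f + 1338 = 0 + 1338 = 1338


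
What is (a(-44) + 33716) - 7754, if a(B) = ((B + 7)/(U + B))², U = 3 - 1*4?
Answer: 52574419/2025 ≈ 25963.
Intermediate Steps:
U = -1 (U = 3 - 4 = -1)
a(B) = (7 + B)²/(-1 + B)² (a(B) = ((B + 7)/(-1 + B))² = ((7 + B)/(-1 + B))² = (7 + B)²/(-1 + B)²)
(a(-44) + 33716) - 7754 = ((7 - 44)²/(-1 - 44)² + 33716) - 7754 = ((-37)²/(-45)² + 33716) - 7754 = ((1/2025)*1369 + 33716) - 7754 = (1369/2025 + 33716) - 7754 = 68276269/2025 - 7754 = 52574419/2025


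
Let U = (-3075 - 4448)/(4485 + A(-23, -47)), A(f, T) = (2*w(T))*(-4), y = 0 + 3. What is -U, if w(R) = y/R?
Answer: 353581/210819 ≈ 1.6772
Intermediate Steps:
y = 3
w(R) = 3/R
A(f, T) = -24/T (A(f, T) = (2*(3/T))*(-4) = (6/T)*(-4) = -24/T)
U = -353581/210819 (U = (-3075 - 4448)/(4485 - 24/(-47)) = -7523/(4485 - 24*(-1/47)) = -7523/(4485 + 24/47) = -7523/210819/47 = -7523*47/210819 = -353581/210819 ≈ -1.6772)
-U = -1*(-353581/210819) = 353581/210819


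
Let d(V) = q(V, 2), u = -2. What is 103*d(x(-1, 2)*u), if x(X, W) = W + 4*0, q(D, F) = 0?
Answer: 0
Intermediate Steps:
x(X, W) = W (x(X, W) = W + 0 = W)
d(V) = 0
103*d(x(-1, 2)*u) = 103*0 = 0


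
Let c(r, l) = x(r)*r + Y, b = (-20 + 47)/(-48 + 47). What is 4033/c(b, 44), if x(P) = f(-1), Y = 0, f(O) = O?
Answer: 4033/27 ≈ 149.37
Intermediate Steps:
x(P) = -1
b = -27 (b = 27/(-1) = 27*(-1) = -27)
c(r, l) = -r (c(r, l) = -r + 0 = -r)
4033/c(b, 44) = 4033/((-1*(-27))) = 4033/27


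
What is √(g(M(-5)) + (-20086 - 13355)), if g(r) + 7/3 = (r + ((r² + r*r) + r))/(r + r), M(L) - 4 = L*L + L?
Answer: I*√300765/3 ≈ 182.81*I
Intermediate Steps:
M(L) = 4 + L + L² (M(L) = 4 + (L*L + L) = 4 + (L² + L) = 4 + (L + L²) = 4 + L + L²)
g(r) = -7/3 + (2*r + 2*r²)/(2*r) (g(r) = -7/3 + (r + ((r² + r*r) + r))/(r + r) = -7/3 + (r + ((r² + r²) + r))/((2*r)) = -7/3 + (r + (2*r² + r))*(1/(2*r)) = -7/3 + (r + (r + 2*r²))*(1/(2*r)) = -7/3 + (2*r + 2*r²)*(1/(2*r)) = -7/3 + (2*r + 2*r²)/(2*r))
√(g(M(-5)) + (-20086 - 13355)) = √((-4/3 + (4 - 5 + (-5)²)) + (-20086 - 13355)) = √((-4/3 + (4 - 5 + 25)) - 33441) = √((-4/3 + 24) - 33441) = √(68/3 - 33441) = √(-100255/3) = I*√300765/3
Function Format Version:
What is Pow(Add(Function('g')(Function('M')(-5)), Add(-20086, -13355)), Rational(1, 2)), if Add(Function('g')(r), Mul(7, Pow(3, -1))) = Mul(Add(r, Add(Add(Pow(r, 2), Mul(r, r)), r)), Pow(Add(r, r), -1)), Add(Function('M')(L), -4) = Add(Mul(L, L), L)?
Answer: Mul(Rational(1, 3), I, Pow(300765, Rational(1, 2))) ≈ Mul(182.81, I)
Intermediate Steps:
Function('M')(L) = Add(4, L, Pow(L, 2)) (Function('M')(L) = Add(4, Add(Mul(L, L), L)) = Add(4, Add(Pow(L, 2), L)) = Add(4, Add(L, Pow(L, 2))) = Add(4, L, Pow(L, 2)))
Function('g')(r) = Add(Rational(-7, 3), Mul(Rational(1, 2), Pow(r, -1), Add(Mul(2, r), Mul(2, Pow(r, 2))))) (Function('g')(r) = Add(Rational(-7, 3), Mul(Add(r, Add(Add(Pow(r, 2), Mul(r, r)), r)), Pow(Add(r, r), -1))) = Add(Rational(-7, 3), Mul(Add(r, Add(Add(Pow(r, 2), Pow(r, 2)), r)), Pow(Mul(2, r), -1))) = Add(Rational(-7, 3), Mul(Add(r, Add(Mul(2, Pow(r, 2)), r)), Mul(Rational(1, 2), Pow(r, -1)))) = Add(Rational(-7, 3), Mul(Add(r, Add(r, Mul(2, Pow(r, 2)))), Mul(Rational(1, 2), Pow(r, -1)))) = Add(Rational(-7, 3), Mul(Add(Mul(2, r), Mul(2, Pow(r, 2))), Mul(Rational(1, 2), Pow(r, -1)))) = Add(Rational(-7, 3), Mul(Rational(1, 2), Pow(r, -1), Add(Mul(2, r), Mul(2, Pow(r, 2))))))
Pow(Add(Function('g')(Function('M')(-5)), Add(-20086, -13355)), Rational(1, 2)) = Pow(Add(Add(Rational(-4, 3), Add(4, -5, Pow(-5, 2))), Add(-20086, -13355)), Rational(1, 2)) = Pow(Add(Add(Rational(-4, 3), Add(4, -5, 25)), -33441), Rational(1, 2)) = Pow(Add(Add(Rational(-4, 3), 24), -33441), Rational(1, 2)) = Pow(Add(Rational(68, 3), -33441), Rational(1, 2)) = Pow(Rational(-100255, 3), Rational(1, 2)) = Mul(Rational(1, 3), I, Pow(300765, Rational(1, 2)))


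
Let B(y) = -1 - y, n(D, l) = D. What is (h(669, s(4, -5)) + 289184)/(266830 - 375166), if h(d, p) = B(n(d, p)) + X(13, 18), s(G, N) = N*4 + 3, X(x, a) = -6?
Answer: -72127/27084 ≈ -2.6631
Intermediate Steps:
s(G, N) = 3 + 4*N (s(G, N) = 4*N + 3 = 3 + 4*N)
h(d, p) = -7 - d (h(d, p) = (-1 - d) - 6 = -7 - d)
(h(669, s(4, -5)) + 289184)/(266830 - 375166) = ((-7 - 1*669) + 289184)/(266830 - 375166) = ((-7 - 669) + 289184)/(-108336) = (-676 + 289184)*(-1/108336) = 288508*(-1/108336) = -72127/27084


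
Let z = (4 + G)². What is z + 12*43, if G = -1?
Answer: 525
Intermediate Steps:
z = 9 (z = (4 - 1)² = 3² = 9)
z + 12*43 = 9 + 12*43 = 9 + 516 = 525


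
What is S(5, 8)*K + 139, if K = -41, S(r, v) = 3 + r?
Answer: -189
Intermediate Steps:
S(5, 8)*K + 139 = (3 + 5)*(-41) + 139 = 8*(-41) + 139 = -328 + 139 = -189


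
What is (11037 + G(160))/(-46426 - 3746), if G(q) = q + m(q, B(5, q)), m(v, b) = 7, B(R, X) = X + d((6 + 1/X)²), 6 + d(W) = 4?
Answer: -2801/12543 ≈ -0.22331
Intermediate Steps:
d(W) = -2 (d(W) = -6 + 4 = -2)
B(R, X) = -2 + X (B(R, X) = X - 2 = -2 + X)
G(q) = 7 + q (G(q) = q + 7 = 7 + q)
(11037 + G(160))/(-46426 - 3746) = (11037 + (7 + 160))/(-46426 - 3746) = (11037 + 167)/(-50172) = 11204*(-1/50172) = -2801/12543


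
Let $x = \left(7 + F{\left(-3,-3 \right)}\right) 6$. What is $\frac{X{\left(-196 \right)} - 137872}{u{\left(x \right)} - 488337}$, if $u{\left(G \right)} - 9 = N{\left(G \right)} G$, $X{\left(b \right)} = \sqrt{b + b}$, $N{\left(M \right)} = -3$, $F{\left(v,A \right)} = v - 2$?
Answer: $\frac{34468}{122091} - \frac{7 i \sqrt{2}}{244182} \approx 0.28231 - 4.0541 \cdot 10^{-5} i$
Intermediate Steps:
$F{\left(v,A \right)} = -2 + v$ ($F{\left(v,A \right)} = v - 2 = -2 + v$)
$x = 12$ ($x = \left(7 - 5\right) 6 = 2 \cdot 6 = 12$)
$X{\left(b \right)} = \sqrt{2} \sqrt{b}$ ($X{\left(b \right)} = \sqrt{2 b} = \sqrt{2} \sqrt{b}$)
$u{\left(G \right)} = 9 - 3 G$
$\frac{X{\left(-196 \right)} - 137872}{u{\left(x \right)} - 488337} = \frac{\sqrt{2} \sqrt{-196} - 137872}{\left(9 - 36\right) - 488337} = \frac{\sqrt{2} \cdot 14 i - 137872}{\left(9 - 36\right) - 488337} = \frac{14 i \sqrt{2} - 137872}{-27 - 488337} = \frac{-137872 + 14 i \sqrt{2}}{-488364} = \left(-137872 + 14 i \sqrt{2}\right) \left(- \frac{1}{488364}\right) = \frac{34468}{122091} - \frac{7 i \sqrt{2}}{244182}$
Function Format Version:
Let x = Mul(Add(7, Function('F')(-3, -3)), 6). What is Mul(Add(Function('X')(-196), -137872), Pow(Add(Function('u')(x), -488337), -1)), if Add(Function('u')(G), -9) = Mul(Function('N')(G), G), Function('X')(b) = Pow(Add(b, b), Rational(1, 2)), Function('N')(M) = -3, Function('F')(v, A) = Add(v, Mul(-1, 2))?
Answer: Add(Rational(34468, 122091), Mul(Rational(-7, 244182), I, Pow(2, Rational(1, 2)))) ≈ Add(0.28231, Mul(-4.0541e-5, I))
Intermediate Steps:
Function('F')(v, A) = Add(-2, v) (Function('F')(v, A) = Add(v, -2) = Add(-2, v))
x = 12 (x = Mul(Add(7, Add(-2, -3)), 6) = Mul(Add(7, -5), 6) = Mul(2, 6) = 12)
Function('X')(b) = Mul(Pow(2, Rational(1, 2)), Pow(b, Rational(1, 2))) (Function('X')(b) = Pow(Mul(2, b), Rational(1, 2)) = Mul(Pow(2, Rational(1, 2)), Pow(b, Rational(1, 2))))
Function('u')(G) = Add(9, Mul(-3, G))
Mul(Add(Function('X')(-196), -137872), Pow(Add(Function('u')(x), -488337), -1)) = Mul(Add(Mul(Pow(2, Rational(1, 2)), Pow(-196, Rational(1, 2))), -137872), Pow(Add(Add(9, Mul(-3, 12)), -488337), -1)) = Mul(Add(Mul(Pow(2, Rational(1, 2)), Mul(14, I)), -137872), Pow(Add(Add(9, -36), -488337), -1)) = Mul(Add(Mul(14, I, Pow(2, Rational(1, 2))), -137872), Pow(Add(-27, -488337), -1)) = Mul(Add(-137872, Mul(14, I, Pow(2, Rational(1, 2)))), Pow(-488364, -1)) = Mul(Add(-137872, Mul(14, I, Pow(2, Rational(1, 2)))), Rational(-1, 488364)) = Add(Rational(34468, 122091), Mul(Rational(-7, 244182), I, Pow(2, Rational(1, 2))))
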